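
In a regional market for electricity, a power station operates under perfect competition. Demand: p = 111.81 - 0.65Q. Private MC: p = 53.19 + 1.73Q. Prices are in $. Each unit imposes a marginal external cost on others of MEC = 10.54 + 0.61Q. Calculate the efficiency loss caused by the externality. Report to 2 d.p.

DWL = $109.29

Market equilibrium (private): 53.19 + 1.73Q = 111.81 - 0.65Q → Q_m = 24.6303.
Social marginal cost = private MC + MEC = 63.73 + 2.34Q.
Set SMC = demand: 63.73 + 2.34Q = 111.81 - 0.65Q → Q* = 16.0803.
The loss is the area between SMC and demand from Q* to Q_m; with linear curves that's a triangle of height MEC(Q_m).
DWL = ½ × 8.5500 × 25.5645 = 109.2882.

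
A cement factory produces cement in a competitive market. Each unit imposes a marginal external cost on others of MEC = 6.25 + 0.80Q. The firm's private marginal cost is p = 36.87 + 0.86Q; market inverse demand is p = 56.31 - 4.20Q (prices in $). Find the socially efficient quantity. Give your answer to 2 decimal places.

Social marginal cost = private MC + MEC = 43.12 + 1.66Q.
Set SMC = demand: 43.12 + 1.66Q = 56.31 - 4.20Q → Q* = 2.2509.

Q* = 2.25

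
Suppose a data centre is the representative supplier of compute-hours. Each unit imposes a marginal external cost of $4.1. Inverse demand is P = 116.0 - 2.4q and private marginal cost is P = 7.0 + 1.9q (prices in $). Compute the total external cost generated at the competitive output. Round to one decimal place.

$103.9

Market equilibrium (private): 7.0 + 1.9q = 116.0 - 2.4q → q_m = 25.3488.
Total external cost = MEC × q_m = 4.1 × 25.3488 = 103.9301.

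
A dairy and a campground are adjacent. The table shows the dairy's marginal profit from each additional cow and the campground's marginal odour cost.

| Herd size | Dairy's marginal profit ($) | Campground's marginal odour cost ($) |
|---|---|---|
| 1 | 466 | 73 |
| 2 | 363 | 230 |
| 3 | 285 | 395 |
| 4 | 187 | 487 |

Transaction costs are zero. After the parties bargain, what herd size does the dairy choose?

2

Bargaining reaches the level where marginal profit last exceeds marginal odour cost.
That holds through level 2 (363 ≥ 230) but not at 3 (285 < 395).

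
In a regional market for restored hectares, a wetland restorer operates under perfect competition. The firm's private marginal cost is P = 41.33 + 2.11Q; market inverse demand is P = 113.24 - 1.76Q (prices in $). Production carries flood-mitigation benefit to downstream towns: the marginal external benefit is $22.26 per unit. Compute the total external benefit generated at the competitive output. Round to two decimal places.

$413.62

Market equilibrium (private): 41.33 + 2.11Q = 113.24 - 1.76Q → Q_m = 18.5814.
Total external benefit = MEB × Q_m = 22.26 × 18.5814 = 413.6220.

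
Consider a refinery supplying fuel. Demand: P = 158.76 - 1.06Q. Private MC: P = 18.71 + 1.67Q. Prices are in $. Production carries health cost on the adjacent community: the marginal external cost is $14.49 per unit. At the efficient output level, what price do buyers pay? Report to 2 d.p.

Social marginal cost = private MC + MEC = 33.20 + 1.67Q.
Set SMC = demand: 33.20 + 1.67Q = 158.76 - 1.06Q → Q* = 45.9927.
Consumer price on the demand curve at Q*: 158.76 − 1.06×45.9927 = 110.0077.

P = $110.01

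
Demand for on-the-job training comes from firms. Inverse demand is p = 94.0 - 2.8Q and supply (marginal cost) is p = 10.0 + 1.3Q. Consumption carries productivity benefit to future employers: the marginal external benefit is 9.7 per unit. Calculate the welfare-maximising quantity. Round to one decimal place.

Q* = 22.9

Social marginal benefit = demand + MEB = 103.7 - 2.8Q.
Set SMB = MC: 103.7 - 2.8Q = 10.0 + 1.3Q → Q* = 22.8537.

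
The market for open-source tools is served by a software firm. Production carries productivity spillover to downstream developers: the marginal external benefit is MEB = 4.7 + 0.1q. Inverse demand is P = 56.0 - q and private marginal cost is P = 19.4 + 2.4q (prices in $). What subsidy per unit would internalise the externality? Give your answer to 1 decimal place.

subsidy = $6.0 per unit

Social marginal cost = private MC − MEB = 14.7 + 2.3q.
Set SMC = demand: 14.7 + 2.3q = 56.0 - q → q* = 12.5152.
The Pigouvian subsidy equals MEB at q*: 4.7 + 0.1×12.5152 = 5.9515.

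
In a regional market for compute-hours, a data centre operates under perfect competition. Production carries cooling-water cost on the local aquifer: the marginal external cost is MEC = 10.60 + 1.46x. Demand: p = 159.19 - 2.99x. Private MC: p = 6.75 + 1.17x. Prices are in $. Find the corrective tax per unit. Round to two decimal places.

tax = $47.45 per unit

Social marginal cost = private MC + MEC = 17.35 + 2.63x.
Set SMC = demand: 17.35 + 2.63x = 159.19 - 2.99x → x* = 25.2384.
The Pigouvian tax equals MEC at x*: 10.60 + 1.46×25.2384 = 47.4481.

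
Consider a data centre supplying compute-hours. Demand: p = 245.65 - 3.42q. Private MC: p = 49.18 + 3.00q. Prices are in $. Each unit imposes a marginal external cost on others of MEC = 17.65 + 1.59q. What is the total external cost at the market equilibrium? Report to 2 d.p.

$1284.68

Market equilibrium (private): 49.18 + 3.00q = 245.65 - 3.42q → q_m = 30.6028.
Total external cost = ∫₀^{q_m} (17.65 + 1.59q) dq = 17.65×30.6028 + ½×1.59×30.6028² = 1284.6819.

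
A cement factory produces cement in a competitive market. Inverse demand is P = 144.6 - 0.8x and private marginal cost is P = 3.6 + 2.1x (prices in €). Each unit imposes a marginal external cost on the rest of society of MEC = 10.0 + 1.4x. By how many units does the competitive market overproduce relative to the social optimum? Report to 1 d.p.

Market equilibrium (private): 3.6 + 2.1x = 144.6 - 0.8x → x_m = 48.6207.
Social marginal cost = private MC + MEC = 13.6 + 3.5x.
Set SMC = demand: 13.6 + 3.5x = 144.6 - 0.8x → x* = 30.4651.
Gap = |48.6207 − 30.4651| = 18.1556.

18.2 units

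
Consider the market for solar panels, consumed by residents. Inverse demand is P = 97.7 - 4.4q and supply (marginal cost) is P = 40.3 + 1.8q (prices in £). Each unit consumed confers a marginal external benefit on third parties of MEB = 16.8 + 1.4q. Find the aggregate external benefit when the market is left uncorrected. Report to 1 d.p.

£215.5

Market equilibrium (private): 40.3 + 1.8q = 97.7 - 4.4q → q_m = 9.2581.
Total external benefit = ∫₀^{q_m} (16.8 + 1.4q) dq = 16.8×9.2581 + ½×1.4×9.2581² = 215.5348.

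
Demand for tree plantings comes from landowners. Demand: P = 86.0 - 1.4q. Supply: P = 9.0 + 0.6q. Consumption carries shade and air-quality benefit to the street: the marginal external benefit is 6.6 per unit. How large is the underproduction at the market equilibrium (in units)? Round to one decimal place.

Market equilibrium (private): 9.0 + 0.6q = 86.0 - 1.4q → q_m = 38.5000.
Social marginal benefit = demand + MEB = 92.6 - 1.4q.
Set SMB = MC: 92.6 - 1.4q = 9.0 + 0.6q → q* = 41.8000.
Gap = |38.5000 − 41.8000| = 3.3000.

3.3 units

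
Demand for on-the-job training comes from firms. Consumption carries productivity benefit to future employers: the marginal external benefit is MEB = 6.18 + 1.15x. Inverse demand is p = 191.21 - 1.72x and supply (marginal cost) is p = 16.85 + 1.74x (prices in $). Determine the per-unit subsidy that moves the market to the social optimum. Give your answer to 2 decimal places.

Social marginal benefit = demand + MEB = 197.39 - 0.57x.
Set SMB = MC: 197.39 - 0.57x = 16.85 + 1.74x → x* = 78.1558.
The Pigouvian subsidy equals MEB at x*: 6.18 + 1.15×78.1558 = 96.0592.

subsidy = $96.06 per unit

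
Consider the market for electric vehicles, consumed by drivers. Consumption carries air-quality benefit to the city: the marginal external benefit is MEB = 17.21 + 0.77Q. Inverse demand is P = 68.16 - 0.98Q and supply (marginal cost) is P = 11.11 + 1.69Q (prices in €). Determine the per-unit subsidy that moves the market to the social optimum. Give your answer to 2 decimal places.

subsidy = €47.30 per unit

Social marginal benefit = demand + MEB = 85.37 - 0.21Q.
Set SMB = MC: 85.37 - 0.21Q = 11.11 + 1.69Q → Q* = 39.0842.
The Pigouvian subsidy equals MEB at Q*: 17.21 + 0.77×39.0842 = 47.3048.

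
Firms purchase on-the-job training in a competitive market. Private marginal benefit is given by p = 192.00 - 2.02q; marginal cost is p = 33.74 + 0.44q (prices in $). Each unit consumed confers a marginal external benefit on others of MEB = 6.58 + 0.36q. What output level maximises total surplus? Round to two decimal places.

Social marginal benefit = demand + MEB = 198.58 - 1.66q.
Set SMB = MC: 198.58 - 1.66q = 33.74 + 0.44q → q* = 78.4952.

q* = 78.50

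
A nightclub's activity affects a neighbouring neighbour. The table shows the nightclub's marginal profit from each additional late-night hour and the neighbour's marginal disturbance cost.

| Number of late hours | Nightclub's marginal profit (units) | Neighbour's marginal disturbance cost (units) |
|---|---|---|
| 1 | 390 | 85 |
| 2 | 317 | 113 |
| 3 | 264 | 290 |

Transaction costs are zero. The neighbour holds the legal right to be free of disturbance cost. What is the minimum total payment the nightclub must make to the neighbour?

Efficient level: marginal profit ≥ marginal disturbance cost through level 2, so k* = 2.
With the neighbour holding the right, the nightclub must at least compensate total damage at k*: 85 + 113 = 198.

198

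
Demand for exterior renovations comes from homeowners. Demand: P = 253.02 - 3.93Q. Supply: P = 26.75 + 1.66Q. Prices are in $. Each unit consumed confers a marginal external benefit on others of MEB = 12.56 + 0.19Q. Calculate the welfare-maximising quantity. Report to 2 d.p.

Social marginal benefit = demand + MEB = 265.58 - 3.74Q.
Set SMB = MC: 265.58 - 3.74Q = 26.75 + 1.66Q → Q* = 44.2278.

Q* = 44.23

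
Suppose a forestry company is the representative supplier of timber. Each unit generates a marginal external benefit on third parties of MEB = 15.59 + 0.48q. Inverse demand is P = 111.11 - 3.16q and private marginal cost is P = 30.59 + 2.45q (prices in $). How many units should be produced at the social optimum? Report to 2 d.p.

Social marginal cost = private MC − MEB = 15.00 + 1.97q.
Set SMC = demand: 15.00 + 1.97q = 111.11 - 3.16q → q* = 18.7349.

q* = 18.73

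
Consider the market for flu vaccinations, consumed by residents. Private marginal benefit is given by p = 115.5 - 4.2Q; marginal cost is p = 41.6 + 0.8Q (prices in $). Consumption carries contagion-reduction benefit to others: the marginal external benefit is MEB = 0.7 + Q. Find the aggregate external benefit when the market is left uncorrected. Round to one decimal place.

$119.6

Market equilibrium (private): 41.6 + 0.8Q = 115.5 - 4.2Q → Q_m = 14.7800.
Total external benefit = ∫₀^{Q_m} (0.7 + 1.0Q) dQ = 0.7×14.7800 + ½×1.0×14.7800² = 119.5702.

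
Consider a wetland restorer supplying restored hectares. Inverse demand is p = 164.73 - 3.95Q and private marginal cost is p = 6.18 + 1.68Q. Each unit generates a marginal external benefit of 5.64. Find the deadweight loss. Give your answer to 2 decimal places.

Market equilibrium (private): 6.18 + 1.68Q = 164.73 - 3.95Q → Q_m = 28.1616.
Social marginal cost = private MC − MEB = 0.54 + 1.68Q.
Set SMC = demand: 0.54 + 1.68Q = 164.73 - 3.95Q → Q* = 29.1634.
The welfare-loss triangle has base |Q_m − Q*| and height MEB(Q_m) (the vertical gap between SMC and demand is zero at Q* and MEB at Q_m).
DWL = ½ × 1.0018 × 5.6400 = 2.8251.

DWL = 2.83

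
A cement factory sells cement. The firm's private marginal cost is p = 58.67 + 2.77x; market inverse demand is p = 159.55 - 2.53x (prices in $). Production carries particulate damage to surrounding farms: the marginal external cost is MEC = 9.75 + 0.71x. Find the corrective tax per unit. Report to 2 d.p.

Social marginal cost = private MC + MEC = 68.42 + 3.48x.
Set SMC = demand: 68.42 + 3.48x = 159.55 - 2.53x → x* = 15.1631.
The Pigouvian tax equals MEC at x*: 9.75 + 0.71×15.1631 = 20.5158.

tax = $20.52 per unit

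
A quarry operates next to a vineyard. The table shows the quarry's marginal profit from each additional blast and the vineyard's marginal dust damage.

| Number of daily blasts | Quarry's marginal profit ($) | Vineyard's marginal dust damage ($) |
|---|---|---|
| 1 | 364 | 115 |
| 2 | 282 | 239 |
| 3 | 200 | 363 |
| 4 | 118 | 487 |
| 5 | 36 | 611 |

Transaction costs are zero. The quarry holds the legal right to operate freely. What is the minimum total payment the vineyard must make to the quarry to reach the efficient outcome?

$354

Left alone the quarry would choose level 5 (marginal profit stays positive).
Efficient level: k* = 2 (marginal profit ≥ marginal dust damage through 2).
The vineyard must at least cover the quarry's forgone profit from cutting 5→2: 200 + 118 + 36 = 354.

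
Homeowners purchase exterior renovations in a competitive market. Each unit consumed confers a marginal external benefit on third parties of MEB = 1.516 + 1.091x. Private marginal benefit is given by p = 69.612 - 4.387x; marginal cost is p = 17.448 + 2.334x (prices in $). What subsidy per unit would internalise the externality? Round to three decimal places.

subsidy = $11.918 per unit

Social marginal benefit = demand + MEB = 71.128 - 3.296x.
Set SMB = MC: 71.128 - 3.296x = 17.448 + 2.334x → x* = 9.5346.
The Pigouvian subsidy equals MEB at x*: 1.516 + 1.091×9.5346 = 11.9182.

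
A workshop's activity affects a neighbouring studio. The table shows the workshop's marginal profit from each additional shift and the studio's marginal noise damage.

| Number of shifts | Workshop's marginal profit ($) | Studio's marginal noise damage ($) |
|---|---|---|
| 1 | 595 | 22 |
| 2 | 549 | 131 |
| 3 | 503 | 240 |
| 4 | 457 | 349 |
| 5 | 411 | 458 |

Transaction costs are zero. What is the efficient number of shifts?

Bargaining reaches the level where marginal profit last exceeds marginal noise damage.
That holds through level 4 (457 ≥ 349) but not at 5 (411 < 458).

4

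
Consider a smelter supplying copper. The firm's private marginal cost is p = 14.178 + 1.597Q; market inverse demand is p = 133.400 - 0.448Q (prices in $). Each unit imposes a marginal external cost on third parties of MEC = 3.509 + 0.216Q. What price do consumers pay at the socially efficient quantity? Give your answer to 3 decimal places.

P = $110.472

Social marginal cost = private MC + MEC = 17.687 + 1.813Q.
Set SMC = demand: 17.687 + 1.813Q = 133.400 - 0.448Q → Q* = 51.1778.
Consumer price on the demand curve at Q*: 133.400 − 0.448×51.1778 = 110.4723.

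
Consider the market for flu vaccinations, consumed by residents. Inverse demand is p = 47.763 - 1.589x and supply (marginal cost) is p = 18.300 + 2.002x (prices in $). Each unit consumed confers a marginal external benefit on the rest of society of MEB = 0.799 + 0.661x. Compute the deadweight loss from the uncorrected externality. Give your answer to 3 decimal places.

Market equilibrium (private): 18.300 + 2.002x = 47.763 - 1.589x → x_m = 8.2047.
Social marginal benefit = demand + MEB = 48.562 - 0.928x.
Set SMB = MC: 48.562 - 0.928x = 18.300 + 2.002x → x* = 10.3283.
The welfare-loss triangle has base |x_m − x*| and height MEB(x_m) (the vertical gap between SMB and MC is zero at x* and MEB at x_m).
DWL = ½ × 2.1236 × 6.2223 = 6.6068.

DWL = $6.607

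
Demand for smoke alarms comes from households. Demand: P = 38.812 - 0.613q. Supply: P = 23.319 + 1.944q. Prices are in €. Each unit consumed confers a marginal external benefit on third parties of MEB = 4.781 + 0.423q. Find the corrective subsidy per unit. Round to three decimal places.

Social marginal benefit = demand + MEB = 43.593 - 0.190q.
Set SMB = MC: 43.593 - 0.190q = 23.319 + 1.944q → q* = 9.5005.
The Pigouvian subsidy equals MEB at q*: 4.781 + 0.423×9.5005 = 8.7997.

subsidy = €8.800 per unit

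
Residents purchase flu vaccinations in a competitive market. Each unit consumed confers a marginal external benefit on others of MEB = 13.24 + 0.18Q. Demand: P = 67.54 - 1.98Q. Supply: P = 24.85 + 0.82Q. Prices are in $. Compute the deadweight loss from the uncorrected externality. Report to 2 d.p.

DWL = $48.76

Market equilibrium (private): 24.85 + 0.82Q = 67.54 - 1.98Q → Q_m = 15.2464.
Social marginal benefit = demand + MEB = 80.78 - 1.80Q.
Set SMB = MC: 80.78 - 1.80Q = 24.85 + 0.82Q → Q* = 21.3473.
Height of the DWL triangle at Q_m is SMB(Q_m) − MC(Q_m) = MEB(Q_m) = 15.9844.
DWL = ½ × 6.1009 × 15.9844 = 48.7596.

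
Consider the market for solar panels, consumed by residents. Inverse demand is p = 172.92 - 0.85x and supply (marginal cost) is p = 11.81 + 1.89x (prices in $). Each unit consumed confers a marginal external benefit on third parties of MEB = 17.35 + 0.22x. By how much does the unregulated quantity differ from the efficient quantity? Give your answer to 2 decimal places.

12.02 units

Market equilibrium (private): 11.81 + 1.89x = 172.92 - 0.85x → x_m = 58.7993.
Social marginal benefit = demand + MEB = 190.27 - 0.63x.
Set SMB = MC: 190.27 - 0.63x = 11.81 + 1.89x → x* = 70.8175.
Gap = |58.7993 − 70.8175| = 12.0182.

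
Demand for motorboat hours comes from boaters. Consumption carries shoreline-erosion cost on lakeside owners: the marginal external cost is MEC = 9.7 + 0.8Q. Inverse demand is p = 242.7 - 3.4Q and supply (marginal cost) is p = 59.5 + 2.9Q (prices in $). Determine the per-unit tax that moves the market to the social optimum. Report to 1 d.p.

Social marginal benefit = demand − MEC = 233.0 - 4.2Q.
Set SMB = MC: 233.0 - 4.2Q = 59.5 + 2.9Q → Q* = 24.4366.
The Pigouvian tax equals MEC at Q*: 9.7 + 0.8×24.4366 = 29.2493.

tax = $29.2 per unit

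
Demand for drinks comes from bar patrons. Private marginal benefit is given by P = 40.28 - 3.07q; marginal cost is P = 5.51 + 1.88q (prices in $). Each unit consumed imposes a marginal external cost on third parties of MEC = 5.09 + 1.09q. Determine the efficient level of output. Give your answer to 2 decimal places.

q* = 4.91

Social marginal benefit = demand − MEC = 35.19 - 4.16q.
Set SMB = MC: 35.19 - 4.16q = 5.51 + 1.88q → q* = 4.9139.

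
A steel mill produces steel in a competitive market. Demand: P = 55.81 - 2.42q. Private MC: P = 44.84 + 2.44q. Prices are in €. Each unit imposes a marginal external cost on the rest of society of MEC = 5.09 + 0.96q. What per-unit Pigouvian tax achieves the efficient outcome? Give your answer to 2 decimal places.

Social marginal cost = private MC + MEC = 49.93 + 3.40q.
Set SMC = demand: 49.93 + 3.40q = 55.81 - 2.42q → q* = 1.0103.
The Pigouvian tax equals MEC at q*: 5.09 + 0.96×1.0103 = 6.0599.

tax = €6.06 per unit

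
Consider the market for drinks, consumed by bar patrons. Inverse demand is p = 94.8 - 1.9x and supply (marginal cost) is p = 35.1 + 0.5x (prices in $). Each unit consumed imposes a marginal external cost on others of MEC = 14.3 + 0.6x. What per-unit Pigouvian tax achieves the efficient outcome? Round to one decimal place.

Social marginal benefit = demand − MEC = 80.5 - 2.5x.
Set SMB = MC: 80.5 - 2.5x = 35.1 + 0.5x → x* = 15.1333.
The Pigouvian tax equals MEC at x*: 14.3 + 0.6×15.1333 = 23.3800.

tax = $23.4 per unit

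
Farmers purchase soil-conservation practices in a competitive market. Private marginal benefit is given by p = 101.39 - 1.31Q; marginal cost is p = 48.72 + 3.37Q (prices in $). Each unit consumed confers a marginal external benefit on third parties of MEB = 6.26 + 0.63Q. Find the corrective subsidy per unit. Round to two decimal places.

subsidy = $15.43 per unit

Social marginal benefit = demand + MEB = 107.65 - 0.68Q.
Set SMB = MC: 107.65 - 0.68Q = 48.72 + 3.37Q → Q* = 14.5506.
The Pigouvian subsidy equals MEB at Q*: 6.26 + 0.63×14.5506 = 15.4269.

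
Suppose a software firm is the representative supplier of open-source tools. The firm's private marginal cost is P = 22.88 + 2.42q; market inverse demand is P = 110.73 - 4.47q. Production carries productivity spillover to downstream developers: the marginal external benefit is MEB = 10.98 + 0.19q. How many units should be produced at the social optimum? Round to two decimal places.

q* = 14.75

Social marginal cost = private MC − MEB = 11.90 + 2.23q.
Set SMC = demand: 11.90 + 2.23q = 110.73 - 4.47q → q* = 14.7507.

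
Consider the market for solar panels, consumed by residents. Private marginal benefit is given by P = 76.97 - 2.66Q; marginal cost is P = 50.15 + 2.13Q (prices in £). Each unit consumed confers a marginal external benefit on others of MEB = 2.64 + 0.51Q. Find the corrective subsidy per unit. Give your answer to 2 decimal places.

subsidy = £6.15 per unit

Social marginal benefit = demand + MEB = 79.61 - 2.15Q.
Set SMB = MC: 79.61 - 2.15Q = 50.15 + 2.13Q → Q* = 6.8832.
The Pigouvian subsidy equals MEB at Q*: 2.64 + 0.51×6.8832 = 6.1504.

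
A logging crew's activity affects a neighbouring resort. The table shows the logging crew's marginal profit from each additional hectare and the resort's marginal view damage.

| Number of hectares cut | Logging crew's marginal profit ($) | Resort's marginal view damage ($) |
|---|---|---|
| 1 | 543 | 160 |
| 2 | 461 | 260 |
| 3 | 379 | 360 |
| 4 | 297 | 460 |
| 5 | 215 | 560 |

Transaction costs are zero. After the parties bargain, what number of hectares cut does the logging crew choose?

Bargaining reaches the level where marginal profit last exceeds marginal view damage.
That holds through level 3 (379 ≥ 360) but not at 4 (297 < 460).

3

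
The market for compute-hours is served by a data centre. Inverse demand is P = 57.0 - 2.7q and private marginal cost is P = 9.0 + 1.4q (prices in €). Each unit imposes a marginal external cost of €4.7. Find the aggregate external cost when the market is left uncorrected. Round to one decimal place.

€55.0

Market equilibrium (private): 9.0 + 1.4q = 57.0 - 2.7q → q_m = 11.7073.
Total external cost = MEC × q_m = 4.7 × 11.7073 = 55.0243.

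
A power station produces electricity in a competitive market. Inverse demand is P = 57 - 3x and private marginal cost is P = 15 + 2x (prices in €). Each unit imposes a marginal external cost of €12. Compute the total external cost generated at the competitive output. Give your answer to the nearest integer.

€101

Market equilibrium (private): 15 + 2x = 57 - 3x → x_m = 8.4000.
Total external cost = MEC × x_m = 12 × 8.4000 = 100.8000.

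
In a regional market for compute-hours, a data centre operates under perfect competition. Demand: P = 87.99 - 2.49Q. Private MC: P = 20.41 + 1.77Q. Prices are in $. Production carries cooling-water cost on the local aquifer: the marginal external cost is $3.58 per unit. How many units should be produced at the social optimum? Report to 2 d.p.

Social marginal cost = private MC + MEC = 23.99 + 1.77Q.
Set SMC = demand: 23.99 + 1.77Q = 87.99 - 2.49Q → Q* = 15.0235.

Q* = 15.02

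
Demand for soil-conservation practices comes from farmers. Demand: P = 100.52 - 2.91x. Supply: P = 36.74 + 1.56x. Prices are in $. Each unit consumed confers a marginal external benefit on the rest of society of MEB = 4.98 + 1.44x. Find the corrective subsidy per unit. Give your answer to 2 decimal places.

Social marginal benefit = demand + MEB = 105.50 - 1.47x.
Set SMB = MC: 105.50 - 1.47x = 36.74 + 1.56x → x* = 22.6931.
The Pigouvian subsidy equals MEB at x*: 4.98 + 1.44×22.6931 = 37.6581.

subsidy = $37.66 per unit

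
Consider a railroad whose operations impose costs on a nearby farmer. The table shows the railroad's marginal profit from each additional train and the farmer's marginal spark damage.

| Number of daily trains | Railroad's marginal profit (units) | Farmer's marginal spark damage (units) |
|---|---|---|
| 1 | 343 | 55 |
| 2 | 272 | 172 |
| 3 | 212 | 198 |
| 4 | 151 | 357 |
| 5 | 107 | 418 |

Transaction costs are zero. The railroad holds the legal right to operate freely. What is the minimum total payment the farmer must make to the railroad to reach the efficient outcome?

258

Left alone the railroad would choose level 5 (marginal profit stays positive).
Efficient level: k* = 3 (marginal profit ≥ marginal spark damage through 3).
The farmer must at least cover the railroad's forgone profit from cutting 5→3: 151 + 107 = 258.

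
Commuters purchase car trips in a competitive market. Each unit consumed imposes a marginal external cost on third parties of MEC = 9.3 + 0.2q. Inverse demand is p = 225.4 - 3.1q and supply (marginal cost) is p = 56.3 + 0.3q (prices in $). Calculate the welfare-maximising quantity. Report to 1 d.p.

q* = 44.4

Social marginal benefit = demand − MEC = 216.1 - 3.3q.
Set SMB = MC: 216.1 - 3.3q = 56.3 + 0.3q → q* = 44.3889.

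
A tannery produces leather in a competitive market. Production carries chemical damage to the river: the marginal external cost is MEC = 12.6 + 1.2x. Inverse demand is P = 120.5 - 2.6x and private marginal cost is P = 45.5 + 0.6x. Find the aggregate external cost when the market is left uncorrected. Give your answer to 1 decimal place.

Market equilibrium (private): 45.5 + 0.6x = 120.5 - 2.6x → x_m = 23.4375.
Total external cost = ∫₀^{x_m} (12.6 + 1.2x) dx = 12.6×23.4375 + ½×1.2×23.4375² = 624.9023.

624.9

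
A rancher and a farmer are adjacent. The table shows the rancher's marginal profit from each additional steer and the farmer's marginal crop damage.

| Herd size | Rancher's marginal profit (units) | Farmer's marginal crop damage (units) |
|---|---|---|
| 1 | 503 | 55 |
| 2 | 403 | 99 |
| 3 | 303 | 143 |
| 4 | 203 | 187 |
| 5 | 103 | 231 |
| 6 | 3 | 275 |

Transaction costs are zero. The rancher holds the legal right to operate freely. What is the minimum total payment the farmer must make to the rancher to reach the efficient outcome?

Left alone the rancher would choose level 6 (marginal profit stays positive).
Efficient level: k* = 4 (marginal profit ≥ marginal crop damage through 4).
The farmer must at least cover the rancher's forgone profit from cutting 6→4: 103 + 3 = 106.

106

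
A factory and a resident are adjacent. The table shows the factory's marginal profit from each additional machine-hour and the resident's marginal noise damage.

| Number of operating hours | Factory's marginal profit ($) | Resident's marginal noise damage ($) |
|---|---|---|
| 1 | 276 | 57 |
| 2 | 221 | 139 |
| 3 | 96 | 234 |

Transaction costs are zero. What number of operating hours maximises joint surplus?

2

Bargaining reaches the level where marginal profit last exceeds marginal noise damage.
That holds through level 2 (221 ≥ 139) but not at 3 (96 < 234).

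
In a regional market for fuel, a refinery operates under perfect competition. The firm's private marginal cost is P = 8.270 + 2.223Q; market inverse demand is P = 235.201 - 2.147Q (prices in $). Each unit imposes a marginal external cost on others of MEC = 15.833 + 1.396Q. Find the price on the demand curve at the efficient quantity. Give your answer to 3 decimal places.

P = $156.598

Social marginal cost = private MC + MEC = 24.103 + 3.619Q.
Set SMC = demand: 24.103 + 3.619Q = 235.201 - 2.147Q → Q* = 36.6108.
Consumer price on the demand curve at Q*: 235.201 − 2.147×36.6108 = 156.5976.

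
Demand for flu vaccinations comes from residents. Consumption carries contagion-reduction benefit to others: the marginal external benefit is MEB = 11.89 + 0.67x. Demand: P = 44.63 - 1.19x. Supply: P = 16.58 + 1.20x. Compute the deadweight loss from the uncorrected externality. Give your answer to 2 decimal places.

Market equilibrium (private): 16.58 + 1.20x = 44.63 - 1.19x → x_m = 11.7364.
Social marginal benefit = demand + MEB = 56.52 - 0.52x.
Set SMB = MC: 56.52 - 0.52x = 16.58 + 1.20x → x* = 23.2209.
Height of the DWL triangle at x_m is SMB(x_m) − MC(x_m) = MEB(x_m) = 19.7534.
DWL = ½ × 11.4845 × 19.7534 = 113.4290.

DWL = 113.43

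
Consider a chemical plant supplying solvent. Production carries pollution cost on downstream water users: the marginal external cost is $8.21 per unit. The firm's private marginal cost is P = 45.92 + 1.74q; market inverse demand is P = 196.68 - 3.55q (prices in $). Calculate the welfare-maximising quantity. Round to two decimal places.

q* = 26.95

Social marginal cost = private MC + MEC = 54.13 + 1.74q.
Set SMC = demand: 54.13 + 1.74q = 196.68 - 3.55q → q* = 26.9471.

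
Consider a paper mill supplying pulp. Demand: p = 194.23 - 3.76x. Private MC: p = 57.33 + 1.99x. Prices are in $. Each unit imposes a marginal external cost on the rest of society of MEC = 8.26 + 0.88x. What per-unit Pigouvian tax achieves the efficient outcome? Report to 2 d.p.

Social marginal cost = private MC + MEC = 65.59 + 2.87x.
Set SMC = demand: 65.59 + 2.87x = 194.23 - 3.76x → x* = 19.4027.
The Pigouvian tax equals MEC at x*: 8.26 + 0.88×19.4027 = 25.3344.

tax = $25.33 per unit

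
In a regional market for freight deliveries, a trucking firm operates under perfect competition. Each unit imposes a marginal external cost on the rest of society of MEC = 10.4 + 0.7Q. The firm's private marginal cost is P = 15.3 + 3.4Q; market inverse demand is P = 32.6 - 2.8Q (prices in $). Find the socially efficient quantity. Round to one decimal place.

Q* = 1.0

Social marginal cost = private MC + MEC = 25.7 + 4.1Q.
Set SMC = demand: 25.7 + 4.1Q = 32.6 - 2.8Q → Q* = 1.0000.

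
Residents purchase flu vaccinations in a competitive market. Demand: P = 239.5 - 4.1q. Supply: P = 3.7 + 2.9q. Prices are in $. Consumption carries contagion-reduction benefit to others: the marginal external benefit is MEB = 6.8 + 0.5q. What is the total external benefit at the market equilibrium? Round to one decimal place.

$512.7

Market equilibrium (private): 3.7 + 2.9q = 239.5 - 4.1q → q_m = 33.6857.
Total external benefit = ∫₀^{q_m} (6.8 + 0.5q) dq = 6.8×33.6857 + ½×0.5×33.6857² = 512.7444.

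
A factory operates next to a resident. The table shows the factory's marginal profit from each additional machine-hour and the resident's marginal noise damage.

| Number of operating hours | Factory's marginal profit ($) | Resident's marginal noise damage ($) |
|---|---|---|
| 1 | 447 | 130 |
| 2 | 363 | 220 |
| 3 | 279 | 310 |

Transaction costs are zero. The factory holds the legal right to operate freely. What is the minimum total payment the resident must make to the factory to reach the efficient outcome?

$279

Left alone the factory would choose level 3 (marginal profit stays positive).
Efficient level: k* = 2 (marginal profit ≥ marginal noise damage through 2).
The resident must at least cover the factory's forgone profit from cutting 3→2: 279 = 279.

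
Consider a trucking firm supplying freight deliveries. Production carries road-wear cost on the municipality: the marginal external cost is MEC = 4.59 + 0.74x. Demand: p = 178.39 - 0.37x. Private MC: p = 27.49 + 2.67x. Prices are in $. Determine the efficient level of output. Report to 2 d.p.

Social marginal cost = private MC + MEC = 32.08 + 3.41x.
Set SMC = demand: 32.08 + 3.41x = 178.39 - 0.37x → x* = 38.7063.

x* = 38.71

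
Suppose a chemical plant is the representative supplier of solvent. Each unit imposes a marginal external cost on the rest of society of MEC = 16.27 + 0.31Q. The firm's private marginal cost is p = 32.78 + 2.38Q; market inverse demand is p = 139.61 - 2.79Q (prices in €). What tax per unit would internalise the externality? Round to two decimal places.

tax = €21.39 per unit

Social marginal cost = private MC + MEC = 49.05 + 2.69Q.
Set SMC = demand: 49.05 + 2.69Q = 139.61 - 2.79Q → Q* = 16.5255.
The Pigouvian tax equals MEC at Q*: 16.27 + 0.31×16.5255 = 21.3929.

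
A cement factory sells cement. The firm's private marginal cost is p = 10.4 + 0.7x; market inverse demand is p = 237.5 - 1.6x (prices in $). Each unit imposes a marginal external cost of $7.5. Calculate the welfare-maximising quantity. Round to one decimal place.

Social marginal cost = private MC + MEC = 17.9 + 0.7x.
Set SMC = demand: 17.9 + 0.7x = 237.5 - 1.6x → x* = 95.4783.

x* = 95.5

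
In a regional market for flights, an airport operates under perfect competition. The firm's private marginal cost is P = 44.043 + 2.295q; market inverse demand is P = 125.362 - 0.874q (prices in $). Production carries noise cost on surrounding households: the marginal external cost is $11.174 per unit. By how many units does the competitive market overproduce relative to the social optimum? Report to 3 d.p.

Market equilibrium (private): 44.043 + 2.295q = 125.362 - 0.874q → q_m = 25.6608.
Social marginal cost = private MC + MEC = 55.217 + 2.295q.
Set SMC = demand: 55.217 + 2.295q = 125.362 - 0.874q → q* = 22.1347.
Gap = |25.6608 − 22.1347| = 3.5261.

3.526 units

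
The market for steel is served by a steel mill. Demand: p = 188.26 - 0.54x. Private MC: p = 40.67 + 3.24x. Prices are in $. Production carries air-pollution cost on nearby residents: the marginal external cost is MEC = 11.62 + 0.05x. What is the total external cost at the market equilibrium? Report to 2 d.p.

Market equilibrium (private): 40.67 + 3.24x = 188.26 - 0.54x → x_m = 39.0450.
Total external cost = ∫₀^{x_m} (11.62 + 0.05x) dx = 11.62×39.0450 + ½×0.05×39.0450² = 491.8157.

$491.82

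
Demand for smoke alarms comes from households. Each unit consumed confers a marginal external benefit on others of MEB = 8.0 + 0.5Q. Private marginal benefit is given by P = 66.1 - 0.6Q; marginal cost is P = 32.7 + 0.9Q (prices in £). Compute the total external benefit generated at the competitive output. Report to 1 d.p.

Market equilibrium (private): 32.7 + 0.9Q = 66.1 - 0.6Q → Q_m = 22.2667.
Total external benefit = ∫₀^{Q_m} (8.0 + 0.5Q) dQ = 8.0×22.2667 + ½×0.5×22.2667² = 302.0851.

£302.1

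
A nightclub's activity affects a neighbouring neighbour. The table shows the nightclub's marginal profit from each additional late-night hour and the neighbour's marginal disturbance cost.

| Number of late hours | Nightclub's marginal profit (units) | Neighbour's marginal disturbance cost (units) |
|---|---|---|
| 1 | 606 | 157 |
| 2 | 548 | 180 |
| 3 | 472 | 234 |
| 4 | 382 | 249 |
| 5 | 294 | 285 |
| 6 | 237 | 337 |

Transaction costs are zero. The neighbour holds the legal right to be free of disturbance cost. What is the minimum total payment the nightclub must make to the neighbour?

1105

Efficient level: marginal profit ≥ marginal disturbance cost through level 5, so k* = 5.
With the neighbour holding the right, the nightclub must at least compensate total damage at k*: 157 + 180 + 234 + 249 + 285 = 1105.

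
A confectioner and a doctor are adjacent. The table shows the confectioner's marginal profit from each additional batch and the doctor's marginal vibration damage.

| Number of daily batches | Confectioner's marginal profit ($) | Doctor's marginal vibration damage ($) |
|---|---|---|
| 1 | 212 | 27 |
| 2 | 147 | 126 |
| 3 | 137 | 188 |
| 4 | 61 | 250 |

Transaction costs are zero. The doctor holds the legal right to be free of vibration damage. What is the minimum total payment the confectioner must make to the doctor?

Efficient level: marginal profit ≥ marginal vibration damage through level 2, so k* = 2.
With the doctor holding the right, the confectioner must at least compensate total damage at k*: 27 + 126 = 153.

$153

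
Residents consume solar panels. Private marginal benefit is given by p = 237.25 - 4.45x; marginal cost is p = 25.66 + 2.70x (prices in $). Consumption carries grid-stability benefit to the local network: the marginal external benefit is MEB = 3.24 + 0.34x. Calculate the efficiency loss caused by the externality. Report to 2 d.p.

Market equilibrium (private): 25.66 + 2.70x = 237.25 - 4.45x → x_m = 29.5930.
Social marginal benefit = demand + MEB = 240.49 - 4.11x.
Set SMB = MC: 240.49 - 4.11x = 25.66 + 2.70x → x* = 31.5463.
Between x* and x_m the wedge SMB − MC runs linearly from 0 to MEB(x_m), so the loss is a triangle.
DWL = ½ × 1.9533 × 13.3016 = 12.9910.

DWL = $12.99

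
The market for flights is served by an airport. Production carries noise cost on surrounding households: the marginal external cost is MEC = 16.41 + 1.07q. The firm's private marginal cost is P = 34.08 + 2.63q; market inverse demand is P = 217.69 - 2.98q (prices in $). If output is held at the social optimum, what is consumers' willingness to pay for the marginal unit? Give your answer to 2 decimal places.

Social marginal cost = private MC + MEC = 50.49 + 3.70q.
Set SMC = demand: 50.49 + 3.70q = 217.69 - 2.98q → q* = 25.0299.
Consumer price on the demand curve at q*: 217.69 − 2.98×25.0299 = 143.1009.

P = $143.10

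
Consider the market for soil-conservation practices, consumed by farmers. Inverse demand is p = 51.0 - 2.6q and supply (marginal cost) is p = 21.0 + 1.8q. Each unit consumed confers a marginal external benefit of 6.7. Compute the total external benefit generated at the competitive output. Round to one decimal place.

45.7

Market equilibrium (private): 21.0 + 1.8q = 51.0 - 2.6q → q_m = 6.8182.
Total external benefit = MEB × q_m = 6.7 × 6.8182 = 45.6819.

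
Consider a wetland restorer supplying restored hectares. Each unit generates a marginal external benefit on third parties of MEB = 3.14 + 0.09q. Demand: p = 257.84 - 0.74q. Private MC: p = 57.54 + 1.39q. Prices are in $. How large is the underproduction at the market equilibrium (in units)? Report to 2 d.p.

5.69 units

Market equilibrium (private): 57.54 + 1.39q = 257.84 - 0.74q → q_m = 94.0376.
Social marginal cost = private MC − MEB = 54.40 + 1.30q.
Set SMC = demand: 54.40 + 1.30q = 257.84 - 0.74q → q* = 99.7255.
Gap = |94.0376 − 99.7255| = 5.6879.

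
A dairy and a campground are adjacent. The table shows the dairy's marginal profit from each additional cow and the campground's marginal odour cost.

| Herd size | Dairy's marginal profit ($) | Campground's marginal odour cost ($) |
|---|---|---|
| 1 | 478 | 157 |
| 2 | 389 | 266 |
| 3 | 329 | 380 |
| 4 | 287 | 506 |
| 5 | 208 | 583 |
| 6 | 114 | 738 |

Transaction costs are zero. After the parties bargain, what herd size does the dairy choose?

Bargaining reaches the level where marginal profit last exceeds marginal odour cost.
That holds through level 2 (389 ≥ 266) but not at 3 (329 < 380).

2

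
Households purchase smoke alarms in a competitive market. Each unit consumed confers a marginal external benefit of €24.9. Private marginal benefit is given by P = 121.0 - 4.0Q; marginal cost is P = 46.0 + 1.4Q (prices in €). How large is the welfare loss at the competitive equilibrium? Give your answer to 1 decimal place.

DWL = €57.4

Market equilibrium (private): 46.0 + 1.4Q = 121.0 - 4.0Q → Q_m = 13.8889.
Social marginal benefit = demand + MEB = 145.9 - 4.0Q.
Set SMB = MC: 145.9 - 4.0Q = 46.0 + 1.4Q → Q* = 18.5000.
Height of the DWL triangle at Q_m is SMB(Q_m) − MC(Q_m) = MEB(Q_m) = 24.9000.
DWL = ½ × 4.6111 × 24.9000 = 57.4082.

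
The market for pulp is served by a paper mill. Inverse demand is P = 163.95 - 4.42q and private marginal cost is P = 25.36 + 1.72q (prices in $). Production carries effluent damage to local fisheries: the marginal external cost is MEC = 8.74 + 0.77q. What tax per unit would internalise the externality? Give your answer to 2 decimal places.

tax = $23.21 per unit

Social marginal cost = private MC + MEC = 34.10 + 2.49q.
Set SMC = demand: 34.10 + 2.49q = 163.95 - 4.42q → q* = 18.7916.
The Pigouvian tax equals MEC at q*: 8.74 + 0.77×18.7916 = 23.2095.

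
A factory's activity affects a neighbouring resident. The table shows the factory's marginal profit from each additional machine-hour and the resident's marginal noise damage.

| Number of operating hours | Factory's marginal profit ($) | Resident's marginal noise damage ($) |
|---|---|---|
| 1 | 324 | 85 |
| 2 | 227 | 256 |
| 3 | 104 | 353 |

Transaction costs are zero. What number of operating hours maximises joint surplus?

Bargaining reaches the level where marginal profit last exceeds marginal noise damage.
That holds through level 1 (324 ≥ 85) but not at 2 (227 < 256).

1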